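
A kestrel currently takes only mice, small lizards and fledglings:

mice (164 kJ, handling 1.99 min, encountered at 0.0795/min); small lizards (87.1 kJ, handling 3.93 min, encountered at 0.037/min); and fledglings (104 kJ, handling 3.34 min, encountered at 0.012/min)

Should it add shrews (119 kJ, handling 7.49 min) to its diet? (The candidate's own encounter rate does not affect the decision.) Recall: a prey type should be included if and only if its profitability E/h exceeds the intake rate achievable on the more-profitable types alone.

On mice, small lizards and fledglings alone, R = ΣλE/(1+Σλh) = 17.51/1.344 = 13.03 kJ/min.
Profitability of shrews: 119/7.49 = 15.89 kJ/min.
Since 15.89 > R, including shrews increases the long-run rate.

Yes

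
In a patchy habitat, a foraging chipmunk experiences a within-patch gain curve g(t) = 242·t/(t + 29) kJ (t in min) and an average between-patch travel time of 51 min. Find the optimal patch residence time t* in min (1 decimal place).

By the marginal value theorem, leave when the instantaneous gain rate g'(t) equals the habitat-wide average g(t)/(T + t).
g'(t) = 242·29/(t + 29)². Setting 242·29/(t+29)² = 242t/[(t+29)(51+t)] gives 29(51+t) = t(t+29), so t² = 29×51 = 1479.
t* = √1479 = 38.46 min.

38.5 min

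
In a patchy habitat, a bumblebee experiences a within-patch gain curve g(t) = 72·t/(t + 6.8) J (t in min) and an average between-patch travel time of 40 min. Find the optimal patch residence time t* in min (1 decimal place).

16.5 min

Optimal t* satisfies g'(t*) = g(t*)/(T + t*).
g'(t) = 72·6.8/(t + 6.8)². Setting 72·6.8/(t+6.8)² = 72t/[(t+6.8)(40+t)] gives 6.8(40+t) = t(t+6.8), so t² = 6.8×40 = 272.
t* = √272 = 16.49 min.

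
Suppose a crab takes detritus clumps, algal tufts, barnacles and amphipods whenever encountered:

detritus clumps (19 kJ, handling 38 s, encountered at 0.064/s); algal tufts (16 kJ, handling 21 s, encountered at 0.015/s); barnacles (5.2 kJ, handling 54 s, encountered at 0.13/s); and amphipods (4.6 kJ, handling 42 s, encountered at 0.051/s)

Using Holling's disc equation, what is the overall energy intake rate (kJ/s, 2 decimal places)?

0.18 kJ/s

Energy encountered per unit search time: 0.064×19 + 0.015×16 + 0.13×5.2 + 0.051×4.6 = 2.367 kJ/s.
Handling time per unit search time: 0.064×38 + 0.015×21 + 0.13×54 + 0.051×42 = 11.91.
Rate = 2.367/(1 + 11.91) = 0.1833 kJ/s.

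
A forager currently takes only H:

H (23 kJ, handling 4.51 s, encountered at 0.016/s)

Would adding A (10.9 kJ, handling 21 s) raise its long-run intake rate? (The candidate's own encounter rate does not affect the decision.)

Yes

Current rate: (0.016×23)/(1 + 0.016×4.51) = 0.3432 kJ/s.
A: E/h = 10.9/21 = 0.519 kJ/s.
Since 0.519 > R, including A increases the long-run rate.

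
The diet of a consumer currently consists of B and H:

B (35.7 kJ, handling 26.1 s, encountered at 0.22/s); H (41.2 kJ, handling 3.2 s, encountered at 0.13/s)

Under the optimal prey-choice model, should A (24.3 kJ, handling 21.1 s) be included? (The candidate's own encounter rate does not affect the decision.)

No

Current rate: (0.22×35.7 + 0.13×41.2)/(1 + 0.22×26.1 + 0.13×3.2) = 1.845 kJ/s.
A: E/h = 24.3/21.1 = 1.152 kJ/s.
1.152 < 1.845, so adding A would lower the average — exclude it.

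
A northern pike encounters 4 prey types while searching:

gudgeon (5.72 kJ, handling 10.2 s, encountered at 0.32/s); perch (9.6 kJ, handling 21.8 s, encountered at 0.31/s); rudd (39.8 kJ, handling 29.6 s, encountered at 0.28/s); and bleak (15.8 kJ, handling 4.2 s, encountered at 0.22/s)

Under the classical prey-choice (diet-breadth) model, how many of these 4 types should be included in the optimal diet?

1

Rank by E/h (kJ/s): bleak 3.76, rudd 1.34, gudgeon 0.561, perch 0.44. Include each in turn until the next type's E/h falls below the running intake rate.
Rate on top 1: 1.807. rudd: 1.34 < 1.807 → exclude; stop.
Optimal diet: bleak — 1 of 4 types.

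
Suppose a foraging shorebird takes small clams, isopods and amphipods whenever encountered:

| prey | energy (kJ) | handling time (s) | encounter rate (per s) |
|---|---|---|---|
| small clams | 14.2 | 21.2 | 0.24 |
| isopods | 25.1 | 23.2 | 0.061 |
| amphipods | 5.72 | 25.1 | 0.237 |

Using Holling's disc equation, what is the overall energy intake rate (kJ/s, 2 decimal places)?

0.47 kJ/s

Energy encountered per unit search time: 0.24×14.2 + 0.061×25.1 + 0.237×5.72 = 6.295 kJ/s.
Handling time per unit search time: 0.24×21.2 + 0.061×23.2 + 0.237×25.1 = 12.45.
Rate = 6.295/(1 + 12.45) = 0.4679 kJ/s.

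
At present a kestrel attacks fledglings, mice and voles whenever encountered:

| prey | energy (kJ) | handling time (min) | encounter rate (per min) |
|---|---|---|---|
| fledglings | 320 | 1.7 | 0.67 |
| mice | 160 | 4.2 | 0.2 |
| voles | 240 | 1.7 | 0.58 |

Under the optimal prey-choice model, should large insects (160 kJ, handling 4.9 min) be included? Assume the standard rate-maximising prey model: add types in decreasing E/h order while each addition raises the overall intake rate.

No

Current rate: (0.67×320 + 0.2×160 + 0.58×240)/(1 + 0.67×1.7 + 0.2×4.2 + 0.58×1.7) = 97.25 kJ/min.
Profitability of large insects: 160/4.9 = 32.65 kJ/min.
32.65 < 97.25, so adding large insects would lower the average — exclude it.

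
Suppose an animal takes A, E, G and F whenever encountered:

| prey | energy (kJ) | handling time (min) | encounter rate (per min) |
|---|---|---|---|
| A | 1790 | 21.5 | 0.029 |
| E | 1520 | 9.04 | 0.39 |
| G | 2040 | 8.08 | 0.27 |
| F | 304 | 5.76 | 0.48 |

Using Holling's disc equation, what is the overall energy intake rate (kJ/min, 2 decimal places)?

132.87 kJ/min

Energy encountered per unit search time: 0.029×1790 + 0.39×1520 + 0.27×2040 + 0.48×304 = 1341 kJ/min.
Handling time per unit search time: 0.029×21.5 + 0.39×9.04 + 0.27×8.08 + 0.48×5.76 = 9.095.
Rate = 1341/(1 + 9.095) = 132.9 kJ/min.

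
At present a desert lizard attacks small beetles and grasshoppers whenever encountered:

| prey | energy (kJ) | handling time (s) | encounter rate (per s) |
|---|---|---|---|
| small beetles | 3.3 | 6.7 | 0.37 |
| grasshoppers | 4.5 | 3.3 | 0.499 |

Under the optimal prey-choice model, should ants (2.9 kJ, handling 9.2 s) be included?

No

On small beetles and grasshoppers alone, R = ΣλE/(1+Σλh) = 3.466/5.126 = 0.6763 kJ/s.
ants: E/h = 2.9/9.2 = 0.3152 kJ/s.
Since 0.3152 < R, time spent handling ants is better spent searching.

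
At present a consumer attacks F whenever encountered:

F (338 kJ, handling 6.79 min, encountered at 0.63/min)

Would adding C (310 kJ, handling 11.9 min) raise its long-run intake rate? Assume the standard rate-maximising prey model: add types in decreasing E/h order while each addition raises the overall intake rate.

No

Intake rate on the current diet: R = (0.63×338) / (1 + 0.63×6.79) = 212.9/5.278 = 40.35 kJ/min.
C: E/h = 310/11.9 = 26.05 kJ/min.
26.05 < 40.35, so adding C would lower the average — exclude it.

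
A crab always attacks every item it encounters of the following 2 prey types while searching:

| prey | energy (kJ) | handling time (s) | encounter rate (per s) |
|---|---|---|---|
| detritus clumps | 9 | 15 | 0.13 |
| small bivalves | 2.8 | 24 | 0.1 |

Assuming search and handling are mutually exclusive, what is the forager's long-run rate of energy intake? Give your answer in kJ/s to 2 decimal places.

0.27 kJ/s

Energy encountered per unit search time: 0.13×9 + 0.1×2.8 = 1.45 kJ/s.
Handling time per unit search time: 0.13×15 + 0.1×24 = 4.35.
Rate = 1.45/(1 + 4.35) = 0.271 kJ/s.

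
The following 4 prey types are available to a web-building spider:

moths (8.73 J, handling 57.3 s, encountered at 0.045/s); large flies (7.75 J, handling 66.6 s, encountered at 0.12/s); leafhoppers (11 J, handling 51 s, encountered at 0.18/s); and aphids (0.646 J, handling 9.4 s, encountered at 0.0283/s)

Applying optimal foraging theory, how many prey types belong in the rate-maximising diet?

1

E/h in descending order: leafhoppers 0.216, moths 0.152, large flies 0.116, aphids 0.0687 J/s. The optimal diet is the largest prefix of this list for which every included type satisfies E_i/h_i > R on the types above it.
Rate on top 1: 0.1945. moths: 0.152 < 0.1945 → exclude; stop.
Optimal diet: leafhoppers — 1 of 4 types.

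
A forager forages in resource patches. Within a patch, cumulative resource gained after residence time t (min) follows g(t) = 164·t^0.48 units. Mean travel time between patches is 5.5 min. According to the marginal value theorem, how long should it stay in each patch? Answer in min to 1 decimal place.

5.1 min

Maximise g(t)/(T+t): set derivative to zero → g'(t)(T+t) = g(t).
g'(t) = 0.48·164·t^-0.52. Setting 0.48·164·t^-0.52 = 164·t^0.48/(5.5+t) gives 0.48(5.5+t) = t, so 0.52·t = 0.48×5.5.
t* = 0.48×5.5/0.52 = 5.077 min.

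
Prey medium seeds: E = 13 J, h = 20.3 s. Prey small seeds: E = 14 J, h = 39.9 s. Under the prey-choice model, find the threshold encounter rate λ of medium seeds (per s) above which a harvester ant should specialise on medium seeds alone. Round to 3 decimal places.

Drop small seeds once their profitability E₂/h₂ falls below the rate achievable on medium seeds alone: E₂/h₂ = λE₁/(1 + λh₁).
Solve for λ: λE₁h₂ = E₂(1 + λh₁) → λ(E₁h₂ − E₂h₁) = E₂ → λ = E₂/(E₁h₂ − E₂h₁).
λ = 14/(13×39.9 − 14×20.3) = 14/234.5 = 0.0597 per s.

0.060 per s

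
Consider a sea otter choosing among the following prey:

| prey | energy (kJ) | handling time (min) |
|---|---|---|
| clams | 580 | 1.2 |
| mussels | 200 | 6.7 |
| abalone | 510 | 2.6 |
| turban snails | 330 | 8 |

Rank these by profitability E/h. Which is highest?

Profitability E/h (kJ/min): clams = 580/1.2 = 483, mussels = 200/6.7 = 29.9, abalone = 510/2.6 = 196, turban snails = 330/8 = 41.2.
Ranked: clams > abalone > turban snails > mussels.

clams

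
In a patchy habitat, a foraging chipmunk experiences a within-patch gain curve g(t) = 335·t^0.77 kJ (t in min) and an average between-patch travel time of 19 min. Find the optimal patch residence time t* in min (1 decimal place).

Optimal t* satisfies g'(t*) = g(t*)/(T + t*).
g'(t) = 0.77·335·t^-0.23. Setting 0.77·335·t^-0.23 = 335·t^0.77/(19+t) gives 0.77(19+t) = t, so 0.23·t = 0.77×19.
t* = 0.77×19/0.23 = 63.61 min.

63.6 min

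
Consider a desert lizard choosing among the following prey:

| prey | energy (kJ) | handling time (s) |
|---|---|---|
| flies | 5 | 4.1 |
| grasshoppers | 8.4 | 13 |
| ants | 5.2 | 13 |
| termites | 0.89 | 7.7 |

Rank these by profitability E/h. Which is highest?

Profitability E/h (kJ/s): flies = 5/4.1 = 1.22, grasshoppers = 8.4/13 = 0.646, ants = 5.2/13 = 0.4, termites = 0.89/7.7 = 0.116.
Ranked: flies > grasshoppers > ants > termites.

flies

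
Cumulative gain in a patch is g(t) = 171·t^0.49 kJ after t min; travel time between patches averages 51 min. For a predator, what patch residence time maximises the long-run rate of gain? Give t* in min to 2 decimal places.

Optimal t* satisfies g'(t*) = g(t*)/(T + t*).
g'(t) = 0.49·171·t^-0.51. Setting 0.49·171·t^-0.51 = 171·t^0.49/(51+t) gives 0.49(51+t) = t, so 0.51·t = 0.49×51.
t* = 0.49×51/0.51 = 49 min.

49.00 min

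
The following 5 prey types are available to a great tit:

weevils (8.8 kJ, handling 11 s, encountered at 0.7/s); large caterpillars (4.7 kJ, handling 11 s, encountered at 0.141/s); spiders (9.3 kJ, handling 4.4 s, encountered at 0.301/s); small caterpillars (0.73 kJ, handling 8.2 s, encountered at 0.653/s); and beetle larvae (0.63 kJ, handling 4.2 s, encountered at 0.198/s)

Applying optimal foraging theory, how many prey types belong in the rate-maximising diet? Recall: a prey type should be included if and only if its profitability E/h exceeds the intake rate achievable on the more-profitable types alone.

1

E/h in descending order: spiders 2.11, weevils 0.8, large caterpillars 0.427, beetle larvae 0.15, small caterpillars 0.089 kJ/s. The optimal diet is the largest prefix of this list for which every included type satisfies E_i/h_i > R on the types above it.
Rate on top 1: 1.204. weevils: 0.8 < 1.204 → exclude; stop.
Optimal diet: spiders — 1 of 5 types.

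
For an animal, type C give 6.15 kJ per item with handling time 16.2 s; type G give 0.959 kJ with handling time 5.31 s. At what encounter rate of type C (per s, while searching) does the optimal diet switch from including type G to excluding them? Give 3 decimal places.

0.056 per s

At the threshold, the rate on type C alone equals the profitability of type G: λ·6.15/(1 + λ·16.2) = 0.959/5.31 = 0.1806.
Rearranging, λ(6.15 − 0.1806×16.2) = 0.1806, so λ = 0.1806/3.224 = 0.05601 per s.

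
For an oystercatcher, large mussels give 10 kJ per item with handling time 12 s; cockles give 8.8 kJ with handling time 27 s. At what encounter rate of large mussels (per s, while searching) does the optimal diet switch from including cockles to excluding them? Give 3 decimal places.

0.054 per s

Drop cockles once their profitability E₂/h₂ falls below the rate achievable on large mussels alone: E₂/h₂ = λE₁/(1 + λh₁).
Solve for λ: λE₁h₂ = E₂(1 + λh₁) → λ(E₁h₂ − E₂h₁) = E₂ → λ = E₂/(E₁h₂ − E₂h₁).
λ = 8.8/(10×27 − 8.8×12) = 8.8/164.4 = 0.05353 per s.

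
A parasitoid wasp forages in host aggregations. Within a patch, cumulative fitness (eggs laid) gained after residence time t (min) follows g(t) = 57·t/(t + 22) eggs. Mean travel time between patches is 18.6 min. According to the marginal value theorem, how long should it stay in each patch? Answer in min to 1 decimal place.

20.2 min

Maximise g(t)/(T+t): set derivative to zero → g'(t)(T+t) = g(t).
g'(t) = 57·22/(t + 22)². Setting 57·22/(t+22)² = 57t/[(t+22)(18.6+t)] gives 22(18.6+t) = t(t+22), so t² = 22×18.6 = 409.2.
t* = √409.2 = 20.23 min.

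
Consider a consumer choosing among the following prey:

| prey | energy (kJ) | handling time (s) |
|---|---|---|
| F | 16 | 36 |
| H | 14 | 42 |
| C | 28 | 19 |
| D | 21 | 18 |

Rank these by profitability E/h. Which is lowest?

H

Profitability E/h (kJ/s): F = 16/36 = 0.444, H = 14/42 = 0.333, C = 28/19 = 1.47, D = 21/18 = 1.17.
Ranked: C > D > F > H.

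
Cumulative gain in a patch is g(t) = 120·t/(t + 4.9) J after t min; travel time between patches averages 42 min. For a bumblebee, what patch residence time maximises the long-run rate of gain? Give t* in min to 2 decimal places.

14.35 min

By the marginal value theorem, leave when the instantaneous gain rate g'(t) equals the habitat-wide average g(t)/(T + t).
g'(t) = 120·4.9/(t + 4.9)². Setting 120·4.9/(t+4.9)² = 120t/[(t+4.9)(42+t)] gives 4.9(42+t) = t(t+4.9), so t² = 4.9×42 = 205.8.
t* = √205.8 = 14.35 min.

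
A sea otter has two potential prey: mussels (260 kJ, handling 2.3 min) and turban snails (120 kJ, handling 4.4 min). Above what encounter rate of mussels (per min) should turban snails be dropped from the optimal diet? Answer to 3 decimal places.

The zero-one rule: include turban snails iff E₂/h₂ > λE₁/(1+λh₁). Equality gives the switch point.
λE₁h₂ = E₂ + λE₂h₁ ⇒ λ = E₂/(E₁h₂ − E₂h₁) = 120/(1144 − 276) = 0.1382 per min.

0.138 per min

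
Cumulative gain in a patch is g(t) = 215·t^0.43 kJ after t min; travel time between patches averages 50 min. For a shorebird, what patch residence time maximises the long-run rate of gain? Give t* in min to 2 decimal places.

37.72 min

By the marginal value theorem, leave when the instantaneous gain rate g'(t) equals the habitat-wide average g(t)/(T + t).
g'(t) = 0.43·215·t^-0.57. Setting 0.43·215·t^-0.57 = 215·t^0.43/(50+t) gives 0.43(50+t) = t, so 0.57·t = 0.43×50.
t* = 0.43×50/0.57 = 37.72 min.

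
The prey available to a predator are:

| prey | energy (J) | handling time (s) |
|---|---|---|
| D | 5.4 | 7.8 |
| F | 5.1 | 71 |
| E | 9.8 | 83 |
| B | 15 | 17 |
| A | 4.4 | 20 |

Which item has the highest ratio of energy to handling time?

In descending order of E/h:
B: 15/17 = 0.882 J/s
D: 5.4/7.8 = 0.692 J/s
A: 4.4/20 = 0.22 J/s
E: 9.8/83 = 0.118 J/s
F: 5.1/71 = 0.0718 J/s

B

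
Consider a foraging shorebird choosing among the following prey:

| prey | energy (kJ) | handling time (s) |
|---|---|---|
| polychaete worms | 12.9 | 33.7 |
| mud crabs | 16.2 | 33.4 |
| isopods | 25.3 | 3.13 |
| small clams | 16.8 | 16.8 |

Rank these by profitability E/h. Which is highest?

Profitability E/h (kJ/s): polychaete worms = 12.9/33.7 = 0.383, mud crabs = 16.2/33.4 = 0.485, isopods = 25.3/3.13 = 8.08, small clams = 16.8/16.8 = 1.
Ranked: isopods > small clams > mud crabs > polychaete worms.

isopods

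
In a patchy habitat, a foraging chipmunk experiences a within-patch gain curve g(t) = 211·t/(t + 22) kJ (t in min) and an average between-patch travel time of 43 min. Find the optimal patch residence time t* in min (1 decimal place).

By the marginal value theorem, leave when the instantaneous gain rate g'(t) equals the habitat-wide average g(t)/(T + t).
g'(t) = 211·22/(t + 22)². Setting 211·22/(t+22)² = 211t/[(t+22)(43+t)] gives 22(43+t) = t(t+22), so t² = 22×43 = 946.
t* = √946 = 30.76 min.

30.8 min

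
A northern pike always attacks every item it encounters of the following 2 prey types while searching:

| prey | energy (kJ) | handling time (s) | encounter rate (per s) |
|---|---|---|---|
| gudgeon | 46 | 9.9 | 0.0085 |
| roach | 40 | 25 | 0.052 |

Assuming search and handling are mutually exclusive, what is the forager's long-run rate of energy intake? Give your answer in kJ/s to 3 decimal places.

1.036 kJ/s

Energy encountered per unit search time: 0.0085×46 + 0.052×40 = 2.471 kJ/s.
Handling time per unit search time: 0.0085×9.9 + 0.052×25 = 1.384.
Rate = 2.471/(1 + 1.384) = 1.036 kJ/s.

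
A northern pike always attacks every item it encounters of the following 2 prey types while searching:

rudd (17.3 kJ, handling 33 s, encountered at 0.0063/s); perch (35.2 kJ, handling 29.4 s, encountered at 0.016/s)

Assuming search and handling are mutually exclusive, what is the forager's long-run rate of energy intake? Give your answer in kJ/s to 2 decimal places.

0.40 kJ/s

R = (0.0063×17.3 + 0.016×35.2) / (1 + 0.0063×33 + 0.016×29.4) = 0.6722/1.678 = 0.4005 kJ/s.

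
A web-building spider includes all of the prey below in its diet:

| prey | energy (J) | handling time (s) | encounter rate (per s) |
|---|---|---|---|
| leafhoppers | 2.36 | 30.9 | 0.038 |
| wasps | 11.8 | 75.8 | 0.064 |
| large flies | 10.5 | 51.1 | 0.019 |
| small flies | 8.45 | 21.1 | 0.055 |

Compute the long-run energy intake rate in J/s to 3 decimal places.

R = (0.038×2.36 + 0.064×11.8 + 0.019×10.5 + 0.055×8.45) / (1 + 0.038×30.9 + 0.064×75.8 + 0.019×51.1 + 0.055×21.1) = 1.509/9.157 = 0.1648 J/s.

0.165 J/s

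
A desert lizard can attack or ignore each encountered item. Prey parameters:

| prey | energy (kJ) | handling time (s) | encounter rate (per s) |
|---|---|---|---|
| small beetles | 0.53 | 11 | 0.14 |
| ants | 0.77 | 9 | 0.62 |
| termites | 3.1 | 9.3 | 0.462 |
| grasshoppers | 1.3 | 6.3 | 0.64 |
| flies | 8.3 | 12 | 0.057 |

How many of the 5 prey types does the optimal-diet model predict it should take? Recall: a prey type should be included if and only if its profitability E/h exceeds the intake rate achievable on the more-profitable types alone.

2

Profitabilities (E/h, kJ/s): flies 0.692, termites 0.333, grasshoppers 0.206, ants 0.0856, small beetles 0.0482. Add prey in this order while the next type's profitability exceeds the intake rate on those already taken.
Rate on top 1: 0.2809. termites: 0.333 > 0.2809 → include.
Rate on top 2: 0.3186. grasshoppers: 0.206 < 0.3186 → exclude; stop.
Optimal diet: flies, termites — 2 of 5 types.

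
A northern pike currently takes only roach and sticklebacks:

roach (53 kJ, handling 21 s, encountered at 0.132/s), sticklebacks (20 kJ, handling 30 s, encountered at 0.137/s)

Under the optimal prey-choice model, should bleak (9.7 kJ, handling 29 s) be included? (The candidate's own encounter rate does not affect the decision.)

Intake rate on the current diet: R = (0.132×53 + 0.137×20) / (1 + 0.132×21 + 0.137×30) = 9.736/7.882 = 1.235 kJ/s.
Profitability of bleak: 9.7/29 = 0.3345 kJ/s.
Since 0.3345 < R, time spent handling bleak is better spent searching.

No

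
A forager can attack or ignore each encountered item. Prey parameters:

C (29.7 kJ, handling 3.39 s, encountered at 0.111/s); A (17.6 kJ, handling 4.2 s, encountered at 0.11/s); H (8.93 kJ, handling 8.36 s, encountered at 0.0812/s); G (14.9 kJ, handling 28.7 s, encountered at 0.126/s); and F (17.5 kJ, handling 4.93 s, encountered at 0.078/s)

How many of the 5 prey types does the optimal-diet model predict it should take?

3

E/h in descending order: C 8.76, A 4.19, F 3.55, H 1.07, G 0.519 kJ/s. The optimal diet is the largest prefix of this list for which every included type satisfies E_i/h_i > R on the types above it.
Rate on top 1: 2.395. A: 4.19 > 2.395 → include.
Rate on top 2: 2.847. F: 3.55 > 2.847 → include.
Rate on top 3: 2.968. H: 1.07 < 2.968 → exclude; stop.
Optimal diet: C, A, F — 3 of 5 types.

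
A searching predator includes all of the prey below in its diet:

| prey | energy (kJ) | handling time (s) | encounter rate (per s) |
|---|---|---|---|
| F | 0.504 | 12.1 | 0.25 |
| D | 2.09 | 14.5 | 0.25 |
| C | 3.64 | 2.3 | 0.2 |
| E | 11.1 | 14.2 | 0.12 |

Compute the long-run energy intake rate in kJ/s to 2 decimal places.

0.28 kJ/s

Energy encountered per unit search time: 0.25×0.504 + 0.25×2.09 + 0.2×3.64 + 0.12×11.1 = 2.708 kJ/s.
Handling time per unit search time: 0.25×12.1 + 0.25×14.5 + 0.2×2.3 + 0.12×14.2 = 8.814.
Rate = 2.708/(1 + 8.814) = 0.276 kJ/s.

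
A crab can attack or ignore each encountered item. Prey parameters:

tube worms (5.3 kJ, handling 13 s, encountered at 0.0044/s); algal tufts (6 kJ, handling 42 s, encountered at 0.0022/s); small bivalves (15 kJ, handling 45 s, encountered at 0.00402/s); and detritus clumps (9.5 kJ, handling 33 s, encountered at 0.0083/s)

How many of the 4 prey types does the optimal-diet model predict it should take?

E/h in descending order: tube worms 0.408, small bivalves 0.333, detritus clumps 0.288, algal tufts 0.143 kJ/s. The optimal diet is the largest prefix of this list for which every included type satisfies E_i/h_i > R on the types above it.
Rate on top 1: 0.02206. small bivalves: 0.333 > 0.02206 → include.
Rate on top 2: 0.06754. detritus clumps: 0.288 > 0.06754 → include.
Rate on top 3: 0.1075. algal tufts: 0.143 > 0.1075 → include.
Optimal diet: tube worms, small bivalves, detritus clumps, algal tufts — 4 of 4 types.

4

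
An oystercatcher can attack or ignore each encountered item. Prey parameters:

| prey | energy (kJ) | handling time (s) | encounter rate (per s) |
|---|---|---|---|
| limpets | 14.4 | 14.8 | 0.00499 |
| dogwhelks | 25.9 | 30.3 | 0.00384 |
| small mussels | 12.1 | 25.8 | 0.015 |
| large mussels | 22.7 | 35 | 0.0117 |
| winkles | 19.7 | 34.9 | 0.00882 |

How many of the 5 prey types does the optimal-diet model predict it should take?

E/h in descending order: limpets 0.973, dogwhelks 0.855, large mussels 0.649, winkles 0.564, small mussels 0.469 kJ/s. The optimal diet is the largest prefix of this list for which every included type satisfies E_i/h_i > R on the types above it.
Rate on top 1: 0.06691. dogwhelks: 0.855 > 0.06691 → include.
Rate on top 2: 0.1439. large mussels: 0.649 > 0.1439 → include.
Rate on top 3: 0.2731. winkles: 0.564 > 0.2731 → include.
Rate on top 4: 0.3201. small mussels: 0.469 > 0.3201 → include.
Optimal diet: limpets, dogwhelks, large mussels, winkles, small mussels — 5 of 5 types.

5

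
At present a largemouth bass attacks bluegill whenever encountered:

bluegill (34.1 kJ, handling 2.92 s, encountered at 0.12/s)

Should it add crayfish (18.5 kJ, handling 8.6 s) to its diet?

No

On bluegill alone, R = ΣλE/(1+Σλh) = 4.092/1.35 = 3.03 kJ/s.
crayfish: E/h = 18.5/8.6 = 2.151 kJ/s.
2.151 < 3.03, so adding crayfish would lower the average — exclude it.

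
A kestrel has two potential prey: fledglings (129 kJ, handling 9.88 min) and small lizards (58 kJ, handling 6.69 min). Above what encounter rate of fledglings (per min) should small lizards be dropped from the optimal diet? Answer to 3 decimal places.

0.200 per min

At the threshold, the rate on fledglings alone equals the profitability of small lizards: λ·129/(1 + λ·9.88) = 58/6.69 = 8.67.
Rearranging, λ(129 − 8.67×9.88) = 8.67, so λ = 8.67/43.34 = 0.2 per min.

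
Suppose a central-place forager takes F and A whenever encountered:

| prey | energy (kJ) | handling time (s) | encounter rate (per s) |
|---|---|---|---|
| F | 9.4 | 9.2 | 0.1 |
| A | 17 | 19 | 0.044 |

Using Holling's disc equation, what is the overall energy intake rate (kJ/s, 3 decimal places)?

Energy encountered per unit search time: 0.1×9.4 + 0.044×17 = 1.688 kJ/s.
Handling time per unit search time: 0.1×9.2 + 0.044×19 = 1.756.
Rate = 1.688/(1 + 1.756) = 0.6125 kJ/s.

0.612 kJ/s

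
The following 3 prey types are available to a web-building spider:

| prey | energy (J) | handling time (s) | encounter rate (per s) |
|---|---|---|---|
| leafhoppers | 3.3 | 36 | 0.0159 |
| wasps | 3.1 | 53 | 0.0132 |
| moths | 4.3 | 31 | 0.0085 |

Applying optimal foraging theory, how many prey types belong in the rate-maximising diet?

Rank by E/h (J/s): moths 0.139, leafhoppers 0.0917, wasps 0.0585. Include each in turn until the next type's E/h falls below the running intake rate.
Rate on top 1: 0.02893. leafhoppers: 0.0917 > 0.02893 → include.
Rate on top 2: 0.04849. wasps: 0.0585 > 0.04849 → include.
Optimal diet: moths, leafhoppers, wasps — 3 of 3 types.

3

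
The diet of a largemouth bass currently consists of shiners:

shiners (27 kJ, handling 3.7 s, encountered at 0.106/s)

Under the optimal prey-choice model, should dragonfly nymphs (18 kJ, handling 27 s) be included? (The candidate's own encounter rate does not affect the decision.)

No

Intake rate on the current diet: R = (0.106×27) / (1 + 0.106×3.7) = 2.862/1.392 = 2.056 kJ/s.
dragonfly nymphs: E/h = 18/27 = 0.6667 kJ/s.
Since 0.6667 < R, time spent handling dragonfly nymphs is better spent searching.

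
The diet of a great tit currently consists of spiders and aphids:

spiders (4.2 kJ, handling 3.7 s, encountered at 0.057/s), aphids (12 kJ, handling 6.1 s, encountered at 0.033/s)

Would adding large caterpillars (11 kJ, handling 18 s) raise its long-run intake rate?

On spiders and aphids alone, R = ΣλE/(1+Σλh) = 0.6354/1.412 = 0.4499 kJ/s.
Profitability of large caterpillars: 11/18 = 0.6111 kJ/s.
0.6111 > 0.4499, so adding large caterpillars raises the average — include it.

Yes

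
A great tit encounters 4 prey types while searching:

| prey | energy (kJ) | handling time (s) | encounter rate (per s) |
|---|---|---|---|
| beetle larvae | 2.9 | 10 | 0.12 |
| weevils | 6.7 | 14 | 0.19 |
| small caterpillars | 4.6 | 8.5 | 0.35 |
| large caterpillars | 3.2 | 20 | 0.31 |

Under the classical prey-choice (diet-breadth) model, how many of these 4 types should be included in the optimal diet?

2

E/h in descending order: small caterpillars 0.541, weevils 0.479, beetle larvae 0.29, large caterpillars 0.16 kJ/s. The optimal diet is the largest prefix of this list for which every included type satisfies E_i/h_i > R on the types above it.
Rate on top 1: 0.405. weevils: 0.479 > 0.405 → include.
Rate on top 2: 0.4345. beetle larvae: 0.29 < 0.4345 → exclude; stop.
Optimal diet: small caterpillars, weevils — 2 of 4 types.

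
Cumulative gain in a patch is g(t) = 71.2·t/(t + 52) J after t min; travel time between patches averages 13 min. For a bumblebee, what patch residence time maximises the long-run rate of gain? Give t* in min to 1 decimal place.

Maximise g(t)/(T+t): set derivative to zero → g'(t)(T+t) = g(t).
g'(t) = 71.2·52/(t + 52)². Setting 71.2·52/(t+52)² = 71.2t/[(t+52)(13+t)] gives 52(13+t) = t(t+52), so t² = 52×13 = 676.
t* = √676 = 26 min.

26.0 min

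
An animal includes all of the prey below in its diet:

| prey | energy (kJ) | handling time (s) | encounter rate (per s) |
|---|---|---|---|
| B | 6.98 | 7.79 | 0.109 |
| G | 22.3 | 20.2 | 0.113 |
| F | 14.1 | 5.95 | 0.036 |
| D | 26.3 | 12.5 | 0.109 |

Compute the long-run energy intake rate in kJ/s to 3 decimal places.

1.166 kJ/s

Energy encountered per unit search time: 0.109×6.98 + 0.113×22.3 + 0.036×14.1 + 0.109×26.3 = 6.655 kJ/s.
Handling time per unit search time: 0.109×7.79 + 0.113×20.2 + 0.036×5.95 + 0.109×12.5 = 4.708.
Rate = 6.655/(1 + 4.708) = 1.166 kJ/s.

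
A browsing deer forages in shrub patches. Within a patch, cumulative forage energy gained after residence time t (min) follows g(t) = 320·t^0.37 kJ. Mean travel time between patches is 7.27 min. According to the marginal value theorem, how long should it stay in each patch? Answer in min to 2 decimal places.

4.27 min

By the marginal value theorem, leave when the instantaneous gain rate g'(t) equals the habitat-wide average g(t)/(T + t).
g'(t) = 0.37·320·t^-0.63. Setting 0.37·320·t^-0.63 = 320·t^0.37/(7.27+t) gives 0.37(7.27+t) = t, so 0.63·t = 0.37×7.27.
t* = 0.37×7.27/0.63 = 4.27 min.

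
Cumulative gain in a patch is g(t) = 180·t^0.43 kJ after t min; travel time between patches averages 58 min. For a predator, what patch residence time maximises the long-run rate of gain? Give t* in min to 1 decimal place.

43.8 min

Optimal t* satisfies g'(t*) = g(t*)/(T + t*).
g'(t) = 0.43·180·t^-0.57. Setting 0.43·180·t^-0.57 = 180·t^0.43/(58+t) gives 0.43(58+t) = t, so 0.57·t = 0.43×58.
t* = 0.43×58/0.57 = 43.75 min.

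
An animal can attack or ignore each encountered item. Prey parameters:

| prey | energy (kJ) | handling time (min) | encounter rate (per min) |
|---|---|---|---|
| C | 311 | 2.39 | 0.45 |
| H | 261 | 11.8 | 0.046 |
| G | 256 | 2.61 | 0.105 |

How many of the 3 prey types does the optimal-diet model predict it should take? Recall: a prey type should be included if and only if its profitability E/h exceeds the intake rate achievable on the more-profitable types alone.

2

Rank by E/h (kJ/min): C 130, G 98.1, H 22.1. Include each in turn until the next type's E/h falls below the running intake rate.
Rate on top 1: 67.43. G: 98.1 > 67.43 → include.
Rate on top 2: 71.01. H: 22.1 < 71.01 → exclude; stop.
Optimal diet: C, G — 2 of 3 types.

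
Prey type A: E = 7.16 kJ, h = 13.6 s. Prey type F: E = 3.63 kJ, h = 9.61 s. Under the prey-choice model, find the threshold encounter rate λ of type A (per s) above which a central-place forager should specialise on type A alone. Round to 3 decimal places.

0.187 per s

Drop type F once their profitability E₂/h₂ falls below the rate achievable on type A alone: E₂/h₂ = λE₁/(1 + λh₁).
Solve for λ: λE₁h₂ = E₂(1 + λh₁) → λ(E₁h₂ − E₂h₁) = E₂ → λ = E₂/(E₁h₂ − E₂h₁).
λ = 3.63/(7.16×9.61 − 3.63×13.6) = 3.63/19.44 = 0.1867 per s.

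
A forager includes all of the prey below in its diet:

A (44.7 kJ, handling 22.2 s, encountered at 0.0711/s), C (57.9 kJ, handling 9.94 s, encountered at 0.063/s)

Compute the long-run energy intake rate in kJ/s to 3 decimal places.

Energy encountered per unit search time: 0.0711×44.7 + 0.063×57.9 = 6.826 kJ/s.
Handling time per unit search time: 0.0711×22.2 + 0.063×9.94 = 2.205.
Rate = 6.826/(1 + 2.205) = 2.13 kJ/s.

2.130 kJ/s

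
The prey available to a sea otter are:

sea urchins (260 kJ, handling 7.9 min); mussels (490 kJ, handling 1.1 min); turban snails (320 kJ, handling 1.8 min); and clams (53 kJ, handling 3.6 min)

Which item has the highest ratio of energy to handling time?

In descending order of E/h:
mussels: 490/1.1 = 445 kJ/min
turban snails: 320/1.8 = 178 kJ/min
sea urchins: 260/7.9 = 32.9 kJ/min
clams: 53/3.6 = 14.7 kJ/min

mussels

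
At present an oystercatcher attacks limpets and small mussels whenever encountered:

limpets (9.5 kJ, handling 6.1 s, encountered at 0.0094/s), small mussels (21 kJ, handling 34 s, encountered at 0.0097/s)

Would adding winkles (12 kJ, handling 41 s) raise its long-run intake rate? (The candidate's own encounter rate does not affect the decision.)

Yes

On limpets and small mussels alone, R = ΣλE/(1+Σλh) = 0.293/1.387 = 0.2112 kJ/s.
winkles: E/h = 12/41 = 0.2927 kJ/s.
Since 0.2927 > R, including winkles increases the long-run rate.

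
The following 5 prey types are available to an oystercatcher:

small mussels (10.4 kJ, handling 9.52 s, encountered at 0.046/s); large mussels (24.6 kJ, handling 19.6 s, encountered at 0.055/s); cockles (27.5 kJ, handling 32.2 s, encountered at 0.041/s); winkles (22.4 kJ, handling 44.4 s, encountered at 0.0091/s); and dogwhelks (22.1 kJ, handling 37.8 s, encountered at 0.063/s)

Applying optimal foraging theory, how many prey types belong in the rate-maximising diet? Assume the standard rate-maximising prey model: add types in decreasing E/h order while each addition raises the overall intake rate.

Profitabilities (E/h, kJ/s): large mussels 1.26, small mussels 1.09, cockles 0.854, dogwhelks 0.585, winkles 0.505. Add prey in this order while the next type's profitability exceeds the intake rate on those already taken.
Rate on top 1: 0.6511. small mussels: 1.09 > 0.6511 → include.
Rate on top 2: 0.7279. cockles: 0.854 > 0.7279 → include.
Rate on top 3: 0.7713. dogwhelks: 0.585 < 0.7713 → exclude; stop.
Optimal diet: large mussels, small mussels, cockles — 3 of 5 types.

3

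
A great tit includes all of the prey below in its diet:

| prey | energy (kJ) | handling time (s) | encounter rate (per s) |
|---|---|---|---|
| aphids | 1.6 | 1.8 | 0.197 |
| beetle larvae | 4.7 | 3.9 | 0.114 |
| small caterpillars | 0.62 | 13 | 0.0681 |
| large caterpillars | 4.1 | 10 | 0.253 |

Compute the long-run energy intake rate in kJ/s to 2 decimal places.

R = (0.197×1.6 + 0.114×4.7 + 0.0681×0.62 + 0.253×4.1) / (1 + 0.197×1.8 + 0.114×3.9 + 0.0681×13 + 0.253×10) = 1.931/5.215 = 0.3702 kJ/s.

0.37 kJ/s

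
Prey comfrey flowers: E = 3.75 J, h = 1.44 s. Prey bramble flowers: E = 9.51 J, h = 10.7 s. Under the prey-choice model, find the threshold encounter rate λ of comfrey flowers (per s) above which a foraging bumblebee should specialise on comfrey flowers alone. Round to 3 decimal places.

0.360 per s

Drop bramble flowers once their profitability E₂/h₂ falls below the rate achievable on comfrey flowers alone: E₂/h₂ = λE₁/(1 + λh₁).
Solve for λ: λE₁h₂ = E₂(1 + λh₁) → λ(E₁h₂ − E₂h₁) = E₂ → λ = E₂/(E₁h₂ − E₂h₁).
λ = 9.51/(3.75×10.7 − 9.51×1.44) = 9.51/26.43 = 0.3598 per s.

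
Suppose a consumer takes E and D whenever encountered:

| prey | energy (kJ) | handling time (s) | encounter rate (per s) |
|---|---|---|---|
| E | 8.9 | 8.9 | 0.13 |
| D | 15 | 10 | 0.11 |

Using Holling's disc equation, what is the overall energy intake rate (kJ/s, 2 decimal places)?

0.86 kJ/s

R = (0.13×8.9 + 0.11×15) / (1 + 0.13×8.9 + 0.11×10) = 2.807/3.257 = 0.8618 kJ/s.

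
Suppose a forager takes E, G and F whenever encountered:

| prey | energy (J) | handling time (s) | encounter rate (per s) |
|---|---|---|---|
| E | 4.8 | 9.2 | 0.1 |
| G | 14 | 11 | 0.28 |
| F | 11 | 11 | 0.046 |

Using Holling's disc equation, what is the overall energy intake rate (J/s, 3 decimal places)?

Energy encountered per unit search time: 0.1×4.8 + 0.28×14 + 0.046×11 = 4.906 J/s.
Handling time per unit search time: 0.1×9.2 + 0.28×11 + 0.046×11 = 4.506.
Rate = 4.906/(1 + 4.506) = 0.891 J/s.

0.891 J/s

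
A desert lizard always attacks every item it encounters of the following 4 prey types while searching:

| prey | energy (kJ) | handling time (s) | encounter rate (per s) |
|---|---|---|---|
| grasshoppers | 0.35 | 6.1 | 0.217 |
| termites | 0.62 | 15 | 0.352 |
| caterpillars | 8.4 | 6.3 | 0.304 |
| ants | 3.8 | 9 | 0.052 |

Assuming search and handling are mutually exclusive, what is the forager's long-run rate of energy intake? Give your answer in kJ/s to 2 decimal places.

0.30 kJ/s

R = Σλ_iE_i / (1 + Σλ_ih_i)
Numerator: 0.217×0.35 + 0.352×0.62 + 0.304×8.4 + 0.052×3.8 = 3.045
Denominator: 1 + 0.217×6.1 + 0.352×15 + 0.304×6.3 + 0.052×9 = 9.987
R = 3.045/9.987 = 0.3049 kJ/s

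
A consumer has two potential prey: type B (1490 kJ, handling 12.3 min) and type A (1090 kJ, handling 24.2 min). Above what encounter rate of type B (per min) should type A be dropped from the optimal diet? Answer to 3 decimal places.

The zero-one rule: include type A iff E₂/h₂ > λE₁/(1+λh₁). Equality gives the switch point.
λE₁h₂ = E₂ + λE₂h₁ ⇒ λ = E₂/(E₁h₂ − E₂h₁) = 1090/(3.606e+04 − 1.341e+04) = 0.04812 per min.

0.048 per min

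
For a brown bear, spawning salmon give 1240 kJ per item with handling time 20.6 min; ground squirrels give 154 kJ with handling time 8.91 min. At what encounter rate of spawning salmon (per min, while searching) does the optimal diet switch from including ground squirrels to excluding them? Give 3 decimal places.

The zero-one rule: include ground squirrels iff E₂/h₂ > λE₁/(1+λh₁). Equality gives the switch point.
λE₁h₂ = E₂ + λE₂h₁ ⇒ λ = E₂/(E₁h₂ − E₂h₁) = 154/(1.105e+04 − 3172) = 0.01955 per min.

0.020 per min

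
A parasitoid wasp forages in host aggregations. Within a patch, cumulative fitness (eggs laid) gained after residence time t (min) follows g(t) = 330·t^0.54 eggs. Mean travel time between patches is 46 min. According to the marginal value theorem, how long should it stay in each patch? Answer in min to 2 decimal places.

Maximise g(t)/(T+t): set derivative to zero → g'(t)(T+t) = g(t).
g'(t) = 0.54·330·t^-0.46. Setting 0.54·330·t^-0.46 = 330·t^0.54/(46+t) gives 0.54(46+t) = t, so 0.46·t = 0.54×46.
t* = 0.54×46/0.46 = 54 min.

54.00 min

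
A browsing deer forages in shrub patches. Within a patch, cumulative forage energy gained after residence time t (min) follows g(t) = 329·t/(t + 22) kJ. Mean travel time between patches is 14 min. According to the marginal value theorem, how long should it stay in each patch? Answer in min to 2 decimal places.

Maximise g(t)/(T+t): set derivative to zero → g'(t)(T+t) = g(t).
g'(t) = 329·22/(t + 22)². Setting 329·22/(t+22)² = 329t/[(t+22)(14+t)] gives 22(14+t) = t(t+22), so t² = 22×14 = 308.
t* = √308 = 17.55 min.

17.55 min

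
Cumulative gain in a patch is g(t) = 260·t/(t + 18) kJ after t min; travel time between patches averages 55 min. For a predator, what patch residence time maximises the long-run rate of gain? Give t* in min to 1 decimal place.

31.5 min

Optimal t* satisfies g'(t*) = g(t*)/(T + t*).
g'(t) = 260·18/(t + 18)². Setting 260·18/(t+18)² = 260t/[(t+18)(55+t)] gives 18(55+t) = t(t+18), so t² = 18×55 = 990.
t* = √990 = 31.46 min.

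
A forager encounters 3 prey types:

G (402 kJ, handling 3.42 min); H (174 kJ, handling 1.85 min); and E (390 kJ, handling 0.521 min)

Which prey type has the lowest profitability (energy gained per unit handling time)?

H

In descending order of E/h:
E: 390/0.521 = 749 kJ/min
G: 402/3.42 = 118 kJ/min
H: 174/1.85 = 94.1 kJ/min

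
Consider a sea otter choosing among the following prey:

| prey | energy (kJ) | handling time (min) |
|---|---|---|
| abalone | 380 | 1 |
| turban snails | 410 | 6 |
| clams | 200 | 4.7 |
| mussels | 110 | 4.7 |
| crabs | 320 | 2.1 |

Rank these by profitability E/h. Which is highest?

Profitability E/h (kJ/min): abalone = 380/1 = 380, turban snails = 410/6 = 68.3, clams = 200/4.7 = 42.6, mussels = 110/4.7 = 23.4, crabs = 320/2.1 = 152.
Ranked: abalone > crabs > turban snails > clams > mussels.

abalone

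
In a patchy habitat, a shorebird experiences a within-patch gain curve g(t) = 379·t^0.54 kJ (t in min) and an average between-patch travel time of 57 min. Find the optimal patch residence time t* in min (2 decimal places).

66.91 min

By the marginal value theorem, leave when the instantaneous gain rate g'(t) equals the habitat-wide average g(t)/(T + t).
g'(t) = 0.54·379·t^-0.46. Setting 0.54·379·t^-0.46 = 379·t^0.54/(57+t) gives 0.54(57+t) = t, so 0.46·t = 0.54×57.
t* = 0.54×57/0.46 = 66.91 min.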